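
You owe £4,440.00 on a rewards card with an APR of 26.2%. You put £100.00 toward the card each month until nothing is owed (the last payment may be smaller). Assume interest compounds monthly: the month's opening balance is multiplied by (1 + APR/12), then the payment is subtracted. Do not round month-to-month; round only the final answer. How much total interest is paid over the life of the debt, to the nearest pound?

Monthly rate r = 26.2%/12 = 2.18333% = 0.0218333.
Payoff takes n = ⌈−ln(1 − rB₀/P)/ln(1+r)⌉ = ⌈161.436⌉ = 162 payments; the last is £43.85.
Total paid = 161·£100.00 + £43.85 = £16,143.85.
Total interest = total paid − principal = £16,143.85 − £4,440.00 = £11,703.85.

£11,704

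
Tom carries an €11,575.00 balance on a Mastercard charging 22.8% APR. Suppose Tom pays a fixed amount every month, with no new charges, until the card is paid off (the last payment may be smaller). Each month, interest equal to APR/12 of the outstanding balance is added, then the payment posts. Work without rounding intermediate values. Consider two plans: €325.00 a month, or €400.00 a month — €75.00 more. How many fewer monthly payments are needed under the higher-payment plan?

17 fewer payments

Monthly rate r = 22.8%/12 = 1.9% = 0.019.
At €325.00/mo: n = ⌈−ln(1 − rB₀/P)/ln(1+r)⌉ = 60 payments (last €322.36); total interest = total paid − €11,575.00 = €7,922.36.
At €400.00/mo: 43 payments (last €161.94); total interest €5,386.94.
Payments saved = 60 − 43 = 17.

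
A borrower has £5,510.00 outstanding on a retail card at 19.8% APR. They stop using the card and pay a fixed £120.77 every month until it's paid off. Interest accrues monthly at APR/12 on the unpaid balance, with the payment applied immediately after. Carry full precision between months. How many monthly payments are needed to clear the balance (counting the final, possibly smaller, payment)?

Monthly rate r = 19.8%/12 = 1.65% = 0.0165.
Recurrence: B ← B·(1+r) − £120.77.
Month 1: interest £90.92; balance after payment £5,480.14.
Month 2: interest £90.42; balance after payment £5,449.80.
Closed form: n = −ln(1 − rB₀/P)/ln(1+r) = −ln(0.24721)/ln(1.0165) ≈ 85.396, so the balance reaches zero during payment 86.

86 months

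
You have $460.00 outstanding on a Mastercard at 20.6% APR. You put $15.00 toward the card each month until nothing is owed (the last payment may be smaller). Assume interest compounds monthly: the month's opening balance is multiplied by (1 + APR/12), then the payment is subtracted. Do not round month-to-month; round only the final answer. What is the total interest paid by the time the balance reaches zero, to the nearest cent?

$198.74

Monthly rate r = 20.6%/12 = 1.71667% = 0.0171667.
Payoff takes n = ⌈−ln(1 − rB₀/P)/ln(1+r)⌉ = ⌈43.916⌉ = 44 payments; the last is $13.74.
Total paid = 43·$15.00 + $13.74 = $658.74.
Total interest = total paid − principal = $658.74 − $460.00 = $198.74.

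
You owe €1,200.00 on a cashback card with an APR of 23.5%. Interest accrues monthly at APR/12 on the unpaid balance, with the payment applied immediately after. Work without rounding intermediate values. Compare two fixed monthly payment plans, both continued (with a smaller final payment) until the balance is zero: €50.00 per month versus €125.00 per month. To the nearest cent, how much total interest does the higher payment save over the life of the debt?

Monthly rate r = 23.5%/12 = 1.95833% = 0.0195833.
At €50.00/mo: n = ⌈−ln(1 − rB₀/P)/ln(1+r)⌉ = 33 payments (last €36.88); total interest = total paid − €1,200.00 = €436.88.
At €125.00/mo: 11 payments (last €92.49); total interest €142.49.
Interest saved = €436.88 − €142.49 = €294.39.

€294.39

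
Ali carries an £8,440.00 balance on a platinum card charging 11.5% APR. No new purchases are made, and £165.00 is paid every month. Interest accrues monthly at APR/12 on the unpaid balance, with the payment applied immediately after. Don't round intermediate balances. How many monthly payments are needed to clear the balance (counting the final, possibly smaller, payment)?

Monthly rate r = 11.5%/12 = 0.958333% = 0.00958333.
Recurrence: B ← B·(1+r) − £165.00.
Month 1: interest £80.88; balance after payment £8,355.88.
Month 2: interest £80.08; balance after payment £8,270.96.
Closed form: n = −ln(1 − rB₀/P)/ln(1+r) = −ln(0.5098)/ln(1.00958) ≈ 70.640, so the balance reaches zero during payment 71.

71 payments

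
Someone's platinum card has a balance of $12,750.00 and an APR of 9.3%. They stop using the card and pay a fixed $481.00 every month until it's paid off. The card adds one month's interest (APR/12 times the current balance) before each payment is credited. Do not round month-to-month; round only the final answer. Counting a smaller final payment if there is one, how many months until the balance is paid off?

Monthly rate r = 9.3%/12 = 0.775% = 0.00775.
Recurrence: B ← B·(1+r) − $481.00.
Month 1: interest $98.81; balance after payment $12,367.81.
Month 2: interest $95.85; balance after payment $11,982.66.
Closed form: n = −ln(1 − rB₀/P)/ln(1+r) = −ln(0.79457)/ln(1.00775) ≈ 29.787, so the balance reaches zero during payment 30.

30 months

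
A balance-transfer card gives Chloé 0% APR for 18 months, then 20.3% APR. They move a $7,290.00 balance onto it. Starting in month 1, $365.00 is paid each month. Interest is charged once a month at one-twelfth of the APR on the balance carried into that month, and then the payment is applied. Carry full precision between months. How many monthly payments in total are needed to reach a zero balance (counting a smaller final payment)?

Promo months 1–18 at r₀ = 0%/12 = 0; months 19+ at r₁ = 20.3%/12 = 0.0169167.
After month 18 (no interest yet): B = $7,290.00 − 18·$365.00 = $720.00.
Then at r₁ with $365.00/mo: n₂ = −ln(1 − r₁·B/P)/ln(1+r₁) ≈ 2.02 → 3 more payments.

21 payments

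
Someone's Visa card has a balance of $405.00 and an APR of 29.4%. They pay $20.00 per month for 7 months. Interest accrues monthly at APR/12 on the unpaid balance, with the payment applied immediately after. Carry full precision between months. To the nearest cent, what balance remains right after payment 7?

Monthly rate r = 29.4%/12 = 2.45% = 0.0245.
Each month: B ← B·(1+r) − $20.00.
Month 1: interest $9.92; balance after payment $394.92.
Month 2: interest $9.68; balance after payment $384.60.
Month 3: interest $9.42; balance after payment $374.02.
Month 4: interest $9.16; balance after payment $363.18.
Month 5: interest $8.90; balance after payment $352.08.
Month 6: interest $8.63; balance after payment $340.71.
Month 7: interest $8.35; balance after payment $329.06.

$329.06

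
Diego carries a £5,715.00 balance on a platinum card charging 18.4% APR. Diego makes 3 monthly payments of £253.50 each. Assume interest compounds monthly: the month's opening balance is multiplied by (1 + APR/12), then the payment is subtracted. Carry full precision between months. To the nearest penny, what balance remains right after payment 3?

£5,209.72

Monthly rate r = 18.4%/12 = 1.53333% = 0.0153333.
Each month: B ← B·(1+r) − £253.50.
Month 1: interest £87.63; balance after payment £5,549.13.
Month 2: interest £85.09; balance after payment £5,380.72.
Month 3: interest £82.50; balance after payment £5,209.72.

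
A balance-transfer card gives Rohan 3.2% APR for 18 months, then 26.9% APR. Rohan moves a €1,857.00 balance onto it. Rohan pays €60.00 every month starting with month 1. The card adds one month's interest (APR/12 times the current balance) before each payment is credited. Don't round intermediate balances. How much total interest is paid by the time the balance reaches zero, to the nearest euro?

€247

Promo months 1–18 at r₀ = 3.2%/12 = 0.00266667; months 19+ at r₁ = 26.9%/12 = 0.0224167.
After month 18: iterate B ← B·(1+r₀) − €60.00 for 18 months → €843.35.
Then at r₁ with €60.00/mo: n₂ = −ln(1 − r₁·B/P)/ln(1+r₁) ≈ 17.07 → 18 more payments.
Total paid = 35·€60.00 + €4.34 = €2,104.34; interest = €2,104.34 − €1,857.00 = €247.34.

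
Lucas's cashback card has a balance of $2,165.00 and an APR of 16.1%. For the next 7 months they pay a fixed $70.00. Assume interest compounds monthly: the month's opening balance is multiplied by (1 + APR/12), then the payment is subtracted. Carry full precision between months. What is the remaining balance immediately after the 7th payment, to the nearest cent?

Monthly rate r = 16.1%/12 = 1.34167% = 0.0134167.
Each month: B ← B·(1+r) − $70.00.
Month 1: interest $29.05; balance after payment $2,124.05.
Month 2: interest $28.50; balance after payment $2,082.54.
Month 3: interest $27.94; balance after payment $2,040.49.
Month 4: interest $27.38; balance after payment $1,997.86.
Month 5: interest $26.80; balance after payment $1,954.67.
Month 6: interest $26.23; balance after payment $1,910.89.
Month 7: interest $25.64; balance after payment $1,866.53.

$1,866.53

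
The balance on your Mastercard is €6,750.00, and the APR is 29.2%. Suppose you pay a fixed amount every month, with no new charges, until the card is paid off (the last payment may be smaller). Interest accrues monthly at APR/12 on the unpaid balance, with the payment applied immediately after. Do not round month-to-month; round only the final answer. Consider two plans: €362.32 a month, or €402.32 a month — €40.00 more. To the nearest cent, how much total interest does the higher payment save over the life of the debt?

Monthly rate r = 29.2%/12 = 2.43333% = 0.0243333.
At €362.32/mo: n = ⌈−ln(1 − rB₀/P)/ln(1+r)⌉ = 26 payments (last €43.52); total interest = total paid − €6,750.00 = €2,351.52.
At €402.32/mo: 22 payments (last €332.05); total interest €2,030.77.
Interest saved = €2,351.52 − €2,030.77 = €320.75.

€320.75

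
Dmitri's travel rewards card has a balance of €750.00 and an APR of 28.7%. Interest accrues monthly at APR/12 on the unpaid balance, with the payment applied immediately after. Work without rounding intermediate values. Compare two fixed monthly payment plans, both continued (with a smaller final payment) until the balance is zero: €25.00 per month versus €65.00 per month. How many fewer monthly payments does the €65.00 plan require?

Monthly rate r = 28.7%/12 = 2.39167% = 0.0239167.
At €25.00/mo: n = ⌈−ln(1 − rB₀/P)/ln(1+r)⌉ = 54 payments (last €12.15); total interest = total paid − €750.00 = €587.15.
At €65.00/mo: 14 payments (last €43.22); total interest €138.22.
Payments saved = 54 − 14 = 40.

40 fewer payments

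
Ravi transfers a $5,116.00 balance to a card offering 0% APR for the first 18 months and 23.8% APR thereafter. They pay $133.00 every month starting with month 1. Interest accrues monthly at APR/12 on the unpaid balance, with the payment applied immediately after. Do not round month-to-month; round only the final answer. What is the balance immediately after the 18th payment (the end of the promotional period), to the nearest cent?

$2,722.00

Promo months 1–18 at r₀ = 0%/12 = 0; months 19+ at r₁ = 23.8%/12 = 0.0198333.
After month 18 (no interest yet): B = $5,116.00 − 18·$133.00 = $2,722.00.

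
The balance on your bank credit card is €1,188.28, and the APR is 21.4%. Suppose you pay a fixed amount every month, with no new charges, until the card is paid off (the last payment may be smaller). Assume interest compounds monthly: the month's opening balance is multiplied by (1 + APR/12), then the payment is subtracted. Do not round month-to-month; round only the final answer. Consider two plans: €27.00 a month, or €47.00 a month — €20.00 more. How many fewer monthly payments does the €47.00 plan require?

Monthly rate r = 21.4%/12 = 1.78333% = 0.0178333.
At €27.00/mo: n = ⌈−ln(1 − rB₀/P)/ln(1+r)⌉ = 87 payments (last €24.88); total interest = total paid − €1,188.28 = €1,158.60.
At €47.00/mo: 34 payments (last €42.87); total interest €405.59.
Payments saved = 87 − 34 = 53.

53 fewer payments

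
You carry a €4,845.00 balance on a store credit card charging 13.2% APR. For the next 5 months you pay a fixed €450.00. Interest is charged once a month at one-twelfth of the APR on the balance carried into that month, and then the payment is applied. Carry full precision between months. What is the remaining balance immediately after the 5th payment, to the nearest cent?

Monthly rate r = 13.2%/12 = 1.1% = 0.011.
Each month: B ← B·(1+r) − €450.00.
Month 1: interest €53.29; balance after payment €4,448.30.
Month 2: interest €48.93; balance after payment €4,047.23.
Month 3: interest €44.52; balance after payment €3,641.75.
Month 4: interest €40.06; balance after payment €3,231.80.
Month 5: interest €35.55; balance after payment €2,817.35.

€2,817.35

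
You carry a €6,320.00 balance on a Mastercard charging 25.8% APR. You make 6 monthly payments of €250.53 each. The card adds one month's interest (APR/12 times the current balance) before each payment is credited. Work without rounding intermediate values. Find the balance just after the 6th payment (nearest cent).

Monthly rate r = 25.8%/12 = 2.15% = 0.0215.
Each month: B ← B·(1+r) − €250.53.
Month 1: interest €135.88; balance after payment €6,205.35.
Month 2: interest €133.42; balance after payment €6,088.24.
Month 3: interest €130.90; balance after payment €5,968.60.
Month 4: interest €128.32; balance after payment €5,846.40.
Month 5: interest €125.70; balance after payment €5,721.56.
Month 6: interest €123.01; balance after payment €5,594.05.

€5,594.05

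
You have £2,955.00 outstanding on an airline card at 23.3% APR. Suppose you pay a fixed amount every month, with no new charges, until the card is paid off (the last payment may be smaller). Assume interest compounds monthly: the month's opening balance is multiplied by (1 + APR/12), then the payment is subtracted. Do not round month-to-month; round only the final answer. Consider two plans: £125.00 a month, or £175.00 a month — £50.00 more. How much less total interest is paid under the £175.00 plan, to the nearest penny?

£377.61

Monthly rate r = 23.3%/12 = 1.94167% = 0.0194167.
At £125.00/mo: n = ⌈−ln(1 − rB₀/P)/ln(1+r)⌉ = 32 payments (last £118.41); total interest = total paid − £2,955.00 = £1,038.41.
At £175.00/mo: 21 payments (last £115.80); total interest £660.80.
Interest saved = £1,038.41 − £660.80 = £377.61.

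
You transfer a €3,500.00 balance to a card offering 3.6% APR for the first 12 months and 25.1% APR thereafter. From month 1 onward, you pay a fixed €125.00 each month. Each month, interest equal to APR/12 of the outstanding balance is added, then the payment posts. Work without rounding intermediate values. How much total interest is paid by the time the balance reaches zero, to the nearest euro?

Promo months 1–12 at r₀ = 3.6%/12 = 0.003; months 13+ at r₁ = 25.1%/12 = 0.0209167.
After month 12: iterate B ← B·(1+r₀) − €125.00 for 12 months → €2,103.10.
Then at r₁ with €125.00/mo: n₂ = −ln(1 − r₁·B/P)/ln(1+r₁) ≈ 20.95 → 21 more payments.
Total paid = 32·€125.00 + €119.14 = €4,119.14; interest = €4,119.14 − €3,500.00 = €619.14.

€619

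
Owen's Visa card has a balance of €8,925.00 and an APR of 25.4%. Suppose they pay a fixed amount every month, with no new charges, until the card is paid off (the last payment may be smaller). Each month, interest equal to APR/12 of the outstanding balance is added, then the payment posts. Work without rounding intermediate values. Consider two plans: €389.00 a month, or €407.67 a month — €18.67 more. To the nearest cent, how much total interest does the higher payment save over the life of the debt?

Monthly rate r = 25.4%/12 = 2.11667% = 0.0211667.
At €389.00/mo: n = ⌈−ln(1 − rB₀/P)/ln(1+r)⌉ = 32 payments (last €288.75); total interest = total paid − €8,925.00 = €3,422.75.
At €407.67/mo: 30 payments (last €294.11); total interest €3,191.54.
Interest saved = €3,422.75 − €3,191.54 = €231.21.

€231.21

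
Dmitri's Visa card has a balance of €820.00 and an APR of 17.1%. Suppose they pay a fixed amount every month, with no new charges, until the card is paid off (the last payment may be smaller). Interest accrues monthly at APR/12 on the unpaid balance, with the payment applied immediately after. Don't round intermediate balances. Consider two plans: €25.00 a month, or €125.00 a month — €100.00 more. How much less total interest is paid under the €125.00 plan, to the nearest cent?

Monthly rate r = 17.1%/12 = 1.425% = 0.01425.
At €25.00/mo: n = ⌈−ln(1 − rB₀/P)/ln(1+r)⌉ = 45 payments (last €13.14); total interest = total paid − €820.00 = €293.14.
At €125.00/mo: 7 payments (last €117.07); total interest €47.07.
Interest saved = €293.14 − €47.07 = €246.07.

€246.07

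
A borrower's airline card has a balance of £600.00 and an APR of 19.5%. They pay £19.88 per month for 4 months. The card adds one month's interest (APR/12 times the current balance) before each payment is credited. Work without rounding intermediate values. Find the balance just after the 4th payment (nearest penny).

Monthly rate r = 19.5%/12 = 1.625% = 0.01625.
Each month: B ← B·(1+r) − £19.88.
Month 1: interest £9.75; balance after payment £589.87.
Month 2: interest £9.59; balance after payment £579.58.
Month 3: interest £9.42; balance after payment £569.11.
Month 4: interest £9.25; balance after payment £558.48.

£558.48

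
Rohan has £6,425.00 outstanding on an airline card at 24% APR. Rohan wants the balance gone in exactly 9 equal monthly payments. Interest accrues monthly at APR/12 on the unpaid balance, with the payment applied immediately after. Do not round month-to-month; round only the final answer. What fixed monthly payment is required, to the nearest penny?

£787.16

Monthly rate r = 24%/12 = 2% = 0.02.
Level-payment amortization: P = B₀·r / (1 − (1+r)^(−n)) = 6425.00·0.02 / (1 − 1.02^(−9)).
Denominator 1 − (1+r)^(−9) = 0.163244734.
P = 128.5 / 0.163244734 ≈ 787.16.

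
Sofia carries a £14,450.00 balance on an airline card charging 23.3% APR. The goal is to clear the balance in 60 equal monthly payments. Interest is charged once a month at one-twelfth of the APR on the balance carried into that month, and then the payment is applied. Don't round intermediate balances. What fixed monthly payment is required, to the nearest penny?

Monthly rate r = 23.3%/12 = 1.94167% = 0.0194167.
Level-payment amortization: P = B₀·r / (1 − (1+r)^(−n)) = 14450.00·0.0194167 / (1 − 1.01942^(−60)).
Denominator 1 − (1+r)^(−60) = 0.684574922.
P = 280.571 / 0.684574922 ≈ 409.85.

£409.85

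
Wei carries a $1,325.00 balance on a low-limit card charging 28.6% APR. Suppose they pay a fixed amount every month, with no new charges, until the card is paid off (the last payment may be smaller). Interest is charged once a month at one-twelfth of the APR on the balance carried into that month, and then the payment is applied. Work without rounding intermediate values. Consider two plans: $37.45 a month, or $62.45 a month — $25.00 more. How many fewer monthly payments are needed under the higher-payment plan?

49 fewer payments

Monthly rate r = 28.6%/12 = 2.38333% = 0.0238333.
At $37.45/mo: n = ⌈−ln(1 − rB₀/P)/ln(1+r)⌉ = 79 payments (last $25.25); total interest = total paid − $1,325.00 = $1,621.35.
At $62.45/mo: 30 payments (last $57.05); total interest $543.10.
Payments saved = 79 − 30 = 49.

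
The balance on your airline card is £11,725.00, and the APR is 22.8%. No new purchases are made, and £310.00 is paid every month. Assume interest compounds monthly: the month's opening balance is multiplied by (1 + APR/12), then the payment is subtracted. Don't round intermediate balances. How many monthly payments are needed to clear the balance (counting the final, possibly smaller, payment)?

Monthly rate r = 22.8%/12 = 1.9% = 0.019.
Recurrence: B ← B·(1+r) − £310.00.
Month 1: interest £222.78; balance after payment £11,637.77.
Month 2: interest £221.12; balance after payment £11,548.89.
Closed form: n = −ln(1 − rB₀/P)/ln(1+r) = −ln(0.28137)/ln(1.019) ≈ 67.373, so the balance reaches zero during payment 68.

68 payments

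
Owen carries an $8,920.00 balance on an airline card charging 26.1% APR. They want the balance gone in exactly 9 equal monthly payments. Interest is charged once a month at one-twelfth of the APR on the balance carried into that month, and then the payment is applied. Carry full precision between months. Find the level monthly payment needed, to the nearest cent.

Monthly rate r = 26.1%/12 = 2.175% = 0.02175.
Level-payment amortization: P = B₀·r / (1 − (1+r)^(−n)) = 8920.00·0.02175 / (1 − 1.02175^(−9)).
Denominator 1 − (1+r)^(−9) = 0.176055076.
P = 194.01 / 0.176055076 ≈ 1101.98.

$1,101.98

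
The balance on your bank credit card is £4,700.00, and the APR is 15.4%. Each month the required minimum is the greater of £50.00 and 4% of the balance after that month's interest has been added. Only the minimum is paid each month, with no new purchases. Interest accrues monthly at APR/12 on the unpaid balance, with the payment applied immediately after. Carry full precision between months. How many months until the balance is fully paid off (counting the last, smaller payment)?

78 months

Monthly rate r = 15.4%/12 = 1.28333% = 0.0128333.
While 4% of the post-interest balance exceeds £50.00, each month B ← (B·(1+r))·(1 − 0.04), i.e. B shrinks by the factor (1+r)·0.96 = 0.97232.
This holds for months 1–48. Entering month 49 the balance is £1,221.63; 4% of the post-interest balance is now below £50.00, so the flat £50.00 minimum applies from here.
From month 49 a fixed £50.00 at rate r clears £1,221.63 in 30 more payments. Total: 48 + 30 = 78 months.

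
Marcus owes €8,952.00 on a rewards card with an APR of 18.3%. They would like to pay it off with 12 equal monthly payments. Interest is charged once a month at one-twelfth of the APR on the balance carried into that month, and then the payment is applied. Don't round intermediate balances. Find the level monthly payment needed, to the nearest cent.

Monthly rate r = 18.3%/12 = 1.525% = 0.01525.
Level-payment amortization: P = B₀·r / (1 − (1+r)^(−n)) = 8952.00·0.01525 / (1 − 1.01525^(−12)).
Denominator 1 − (1+r)^(−12) = 0.166080706.
P = 136.518 / 0.166080706 ≈ 822.00.

€822.00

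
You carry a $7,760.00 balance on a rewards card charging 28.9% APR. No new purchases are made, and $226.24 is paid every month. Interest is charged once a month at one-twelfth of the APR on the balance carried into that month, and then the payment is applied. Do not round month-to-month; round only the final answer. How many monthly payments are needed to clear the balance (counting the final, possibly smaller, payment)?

Monthly rate r = 28.9%/12 = 2.40833% = 0.0240833.
Recurrence: B ← B·(1+r) − $226.24.
Month 1: interest $186.89; balance after payment $7,720.65.
Month 2: interest $185.94; balance after payment $7,680.35.
Closed form: n = −ln(1 − rB₀/P)/ln(1+r) = −ln(0.17395)/ln(1.02408) ≈ 73.495, so the balance reaches zero during payment 74.

74 payments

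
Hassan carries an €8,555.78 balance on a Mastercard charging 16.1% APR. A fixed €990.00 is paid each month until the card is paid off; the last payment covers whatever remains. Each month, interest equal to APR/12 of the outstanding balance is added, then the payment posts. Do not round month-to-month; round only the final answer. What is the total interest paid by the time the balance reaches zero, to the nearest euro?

Monthly rate r = 16.1%/12 = 1.34167% = 0.0134167.
Payoff takes n = ⌈−ln(1 − rB₀/P)/ln(1+r)⌉ = ⌈9.247⌉ = 10 payments; the last is €245.92.
Total paid = 9·€990.00 + €245.92 = €9,155.92.
Total interest = total paid − principal = €9,155.92 − €8,555.78 = €600.14.

€600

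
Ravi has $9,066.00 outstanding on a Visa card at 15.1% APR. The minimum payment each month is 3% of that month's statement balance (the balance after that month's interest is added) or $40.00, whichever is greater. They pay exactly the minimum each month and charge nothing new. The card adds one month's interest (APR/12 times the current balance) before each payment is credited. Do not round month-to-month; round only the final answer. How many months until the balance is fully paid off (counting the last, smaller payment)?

151 months

Monthly rate r = 15.1%/12 = 1.25833% = 0.0125833.
While 3% of the post-interest balance exceeds $40.00, each month B ← (B·(1+r))·(1 − 0.03), i.e. B shrinks by the factor (1+r)·0.97 = 0.98221.
This holds for months 1–108. Entering month 109 the balance is $1,304.03; 3% of the post-interest balance is now below $40.00, so the flat $40.00 minimum applies from here.
From month 109 a fixed $40.00 at rate r clears $1,304.03 in 43 more payments. Total: 108 + 43 = 151 months.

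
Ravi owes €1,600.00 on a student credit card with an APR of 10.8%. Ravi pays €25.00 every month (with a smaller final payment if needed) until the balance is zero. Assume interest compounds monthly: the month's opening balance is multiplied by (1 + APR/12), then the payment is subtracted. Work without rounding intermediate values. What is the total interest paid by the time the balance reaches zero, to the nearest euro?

Monthly rate r = 10.8%/12 = 0.9% = 0.009.
Payoff takes n = ⌈−ln(1 − rB₀/P)/ln(1+r)⌉ = ⌈95.764⌉ = 96 payments; the last is €19.12.
Total paid = 95·€25.00 + €19.12 = €2,394.12.
Total interest = total paid − principal = €2,394.12 − €1,600.00 = €794.12.

€794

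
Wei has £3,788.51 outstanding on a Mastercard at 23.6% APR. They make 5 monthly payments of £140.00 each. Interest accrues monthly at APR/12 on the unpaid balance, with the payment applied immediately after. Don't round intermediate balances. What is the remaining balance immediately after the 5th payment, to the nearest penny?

£3,447.91

Monthly rate r = 23.6%/12 = 1.96667% = 0.0196667.
Each month: B ← B·(1+r) − £140.00.
Month 1: interest £74.51; balance after payment £3,723.02.
Month 2: interest £73.22; balance after payment £3,656.24.
Month 3: interest £71.91; balance after payment £3,588.14.
Month 4: interest £70.57; balance after payment £3,518.71.
Month 5: interest £69.20; balance after payment £3,447.91.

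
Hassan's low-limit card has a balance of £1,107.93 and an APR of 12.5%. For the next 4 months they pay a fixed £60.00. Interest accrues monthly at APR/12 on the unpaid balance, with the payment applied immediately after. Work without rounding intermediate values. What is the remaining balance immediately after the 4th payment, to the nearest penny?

£911.04

Monthly rate r = 12.5%/12 = 1.04167% = 0.0104167.
Each month: B ← B·(1+r) − £60.00.
Month 1: interest £11.54; balance after payment £1,059.47.
Month 2: interest £11.04; balance after payment £1,010.51.
Month 3: interest £10.53; balance after payment £961.03.
Month 4: interest £10.01; balance after payment £911.04.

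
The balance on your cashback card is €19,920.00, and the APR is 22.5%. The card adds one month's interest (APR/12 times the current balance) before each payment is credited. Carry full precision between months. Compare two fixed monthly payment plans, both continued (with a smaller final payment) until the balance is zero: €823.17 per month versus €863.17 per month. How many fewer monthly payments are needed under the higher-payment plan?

2 fewer payments

Monthly rate r = 22.5%/12 = 1.875% = 0.01875.
At €823.17/mo: n = ⌈−ln(1 − rB₀/P)/ln(1+r)⌉ = 33 payments (last €454.08); total interest = total paid − €19,920.00 = €6,875.52.
At €863.17/mo: 31 payments (last €447.54); total interest €6,422.64.
Payments saved = 33 − 31 = 2.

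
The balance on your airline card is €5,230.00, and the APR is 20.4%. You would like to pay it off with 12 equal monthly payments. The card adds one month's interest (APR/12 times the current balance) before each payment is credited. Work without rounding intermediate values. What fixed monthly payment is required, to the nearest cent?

Monthly rate r = 20.4%/12 = 1.7% = 0.017.
Level-payment amortization: P = B₀·r / (1 − (1+r)^(−n)) = 5230.00·0.017 / (1 − 1.017^(−12)).
Denominator 1 − (1+r)^(−12) = 0.183138242.
P = 88.91 / 0.183138242 ≈ 485.48.

€485.48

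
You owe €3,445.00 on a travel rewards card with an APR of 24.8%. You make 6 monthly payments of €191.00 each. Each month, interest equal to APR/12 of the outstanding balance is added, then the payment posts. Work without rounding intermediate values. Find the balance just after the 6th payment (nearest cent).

Monthly rate r = 24.8%/12 = 2.06667% = 0.0206667.
Each month: B ← B·(1+r) − €191.00.
Month 1: interest €71.20; balance after payment €3,325.20.
Month 2: interest €68.72; balance after payment €3,202.92.
Month 3: interest €66.19; balance after payment €3,078.11.
Month 4: interest €63.61; balance after payment €2,950.73.
Month 5: interest €60.98; balance after payment €2,820.71.
Month 6: interest €58.29; balance after payment €2,688.00.

€2,688.00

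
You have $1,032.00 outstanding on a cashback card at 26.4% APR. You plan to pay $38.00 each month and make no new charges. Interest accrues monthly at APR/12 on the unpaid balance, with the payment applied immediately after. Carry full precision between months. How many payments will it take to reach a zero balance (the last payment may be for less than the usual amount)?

42 months

Monthly rate r = 26.4%/12 = 2.2% = 0.022.
Recurrence: B ← B·(1+r) − $38.00.
Month 1: interest $22.70; balance after payment $1,016.70.
Month 2: interest $22.37; balance after payment $1,001.07.
Closed form: n = −ln(1 − rB₀/P)/ln(1+r) = −ln(0.40253)/ln(1.022) ≈ 41.817, so the balance reaches zero during payment 42.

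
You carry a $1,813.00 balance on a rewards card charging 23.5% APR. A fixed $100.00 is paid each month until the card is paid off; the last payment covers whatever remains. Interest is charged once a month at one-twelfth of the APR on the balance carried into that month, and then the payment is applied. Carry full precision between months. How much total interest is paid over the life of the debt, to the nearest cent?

Monthly rate r = 23.5%/12 = 1.95833% = 0.0195833.
Payoff takes n = ⌈−ln(1 − rB₀/P)/ln(1+r)⌉ = ⌈22.614⌉ = 23 payments; the last is $61.62.
Total paid = 22·$100.00 + $61.62 = $2,261.62.
Total interest = total paid − principal = $2,261.62 − $1,813.00 = $448.62.

$448.62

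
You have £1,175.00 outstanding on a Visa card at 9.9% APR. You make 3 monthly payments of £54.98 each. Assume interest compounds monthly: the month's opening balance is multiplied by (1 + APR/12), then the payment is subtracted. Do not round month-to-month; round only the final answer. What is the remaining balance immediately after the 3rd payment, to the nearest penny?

Monthly rate r = 9.9%/12 = 0.825% = 0.00825.
Each month: B ← B·(1+r) − £54.98.
Month 1: interest £9.69; balance after payment £1,129.71.
Month 2: interest £9.32; balance after payment £1,084.05.
Month 3: interest £8.94; balance after payment £1,038.02.

£1,038.02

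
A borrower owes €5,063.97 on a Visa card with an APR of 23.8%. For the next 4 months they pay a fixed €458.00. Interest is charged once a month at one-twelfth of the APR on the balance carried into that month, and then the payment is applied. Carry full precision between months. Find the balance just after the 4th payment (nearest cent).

€3,590.60

Monthly rate r = 23.8%/12 = 1.98333% = 0.0198333.
Each month: B ← B·(1+r) − €458.00.
Month 1: interest €100.44; balance after payment €4,706.41.
Month 2: interest €93.34; balance after payment €4,341.75.
Month 3: interest €86.11; balance after payment €3,969.86.
Month 4: interest €78.74; balance after payment €3,590.60.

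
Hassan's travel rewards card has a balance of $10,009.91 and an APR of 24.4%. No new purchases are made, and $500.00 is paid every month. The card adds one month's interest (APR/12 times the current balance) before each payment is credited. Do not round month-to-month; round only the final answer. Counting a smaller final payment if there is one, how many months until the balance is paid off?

26 payments

Monthly rate r = 24.4%/12 = 2.03333% = 0.0203333.
Recurrence: B ← B·(1+r) − $500.00.
Month 1: interest $203.53; balance after payment $9,713.44.
Month 2: interest $197.51; balance after payment $9,410.95.
Closed form: n = −ln(1 − rB₀/P)/ln(1+r) = −ln(0.59293)/ln(1.02033) ≈ 25.966, so the balance reaches zero during payment 26.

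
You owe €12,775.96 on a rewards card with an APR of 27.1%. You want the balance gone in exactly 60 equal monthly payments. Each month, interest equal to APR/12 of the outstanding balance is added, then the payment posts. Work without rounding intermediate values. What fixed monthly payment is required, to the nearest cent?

Monthly rate r = 27.1%/12 = 2.25833% = 0.0225833.
Level-payment amortization: P = B₀·r / (1 − (1+r)^(−n)) = 12775.96·0.0225833 / (1 − 1.02258^(−60)).
Denominator 1 − (1+r)^(−60) = 0.738135036.
P = 288.524 / 0.738135036 ≈ 390.88.

€390.88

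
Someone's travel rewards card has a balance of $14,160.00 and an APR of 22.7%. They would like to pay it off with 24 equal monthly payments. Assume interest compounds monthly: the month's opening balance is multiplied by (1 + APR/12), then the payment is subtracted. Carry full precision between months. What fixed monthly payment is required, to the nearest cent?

$739.50

Monthly rate r = 22.7%/12 = 1.89167% = 0.0189167.
Level-payment amortization: P = B₀·r / (1 − (1+r)^(−n)) = 14160.00·0.0189167 / (1 − 1.01892^(−24)).
Denominator 1 − (1+r)^(−24) = 0.362218361.
P = 267.86 / 0.362218361 ≈ 739.50.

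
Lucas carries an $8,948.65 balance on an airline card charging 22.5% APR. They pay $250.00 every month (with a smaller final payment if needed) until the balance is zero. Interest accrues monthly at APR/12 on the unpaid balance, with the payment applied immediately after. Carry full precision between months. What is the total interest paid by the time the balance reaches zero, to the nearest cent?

$6,018.87

Monthly rate r = 22.5%/12 = 1.875% = 0.01875.
Payoff takes n = ⌈−ln(1 − rB₀/P)/ln(1+r)⌉ = ⌈59.869⌉ = 60 payments; the last is $217.52.
Total paid = 59·$250.00 + $217.52 = $14,967.52.
Total interest = total paid − principal = $14,967.52 − $8,948.65 = $6,018.87.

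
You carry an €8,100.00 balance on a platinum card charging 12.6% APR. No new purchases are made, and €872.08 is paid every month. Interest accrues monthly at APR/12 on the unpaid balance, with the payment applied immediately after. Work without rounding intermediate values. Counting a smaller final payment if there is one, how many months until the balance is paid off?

10 payments

Monthly rate r = 12.6%/12 = 1.05% = 0.0105.
Recurrence: B ← B·(1+r) − €872.08.
Month 1: interest €85.05; balance after payment €7,312.97.
Month 2: interest €76.79; balance after payment €6,517.68.
Closed form: n = −ln(1 − rB₀/P)/ln(1+r) = −ln(0.90247)/ln(1.0105) ≈ 9.824, so the balance reaches zero during payment 10.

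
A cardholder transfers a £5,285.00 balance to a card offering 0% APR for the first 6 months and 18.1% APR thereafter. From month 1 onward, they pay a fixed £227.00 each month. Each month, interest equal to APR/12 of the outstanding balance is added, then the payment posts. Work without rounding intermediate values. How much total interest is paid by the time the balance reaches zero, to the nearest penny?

Promo months 1–6 at r₀ = 0%/12 = 0; months 7+ at r₁ = 18.1%/12 = 0.0150833.
After month 6 (no interest yet): B = £5,285.00 − 6·£227.00 = £3,923.00.
Then at r₁ with £227.00/mo: n₂ = −ln(1 − r₁·B/P)/ln(1+r₁) ≈ 20.17 → 21 more payments.
Total paid = 26·£227.00 + £39.60 = £5,941.60; interest = £5,941.60 − £5,285.00 = £656.60.

£656.60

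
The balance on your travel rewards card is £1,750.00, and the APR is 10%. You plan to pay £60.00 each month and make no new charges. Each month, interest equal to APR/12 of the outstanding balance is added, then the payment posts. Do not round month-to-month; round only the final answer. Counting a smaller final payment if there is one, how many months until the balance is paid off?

Monthly rate r = 10%/12 = 0.833333% = 0.00833333.
Recurrence: B ← B·(1+r) − £60.00.
Month 1: interest £14.58; balance after payment £1,704.58.
Month 2: interest £14.20; balance after payment £1,658.79.
Closed form: n = −ln(1 − rB₀/P)/ln(1+r) = −ln(0.75694)/ln(1.00833) ≈ 33.555, so the balance reaches zero during payment 34.

34 payments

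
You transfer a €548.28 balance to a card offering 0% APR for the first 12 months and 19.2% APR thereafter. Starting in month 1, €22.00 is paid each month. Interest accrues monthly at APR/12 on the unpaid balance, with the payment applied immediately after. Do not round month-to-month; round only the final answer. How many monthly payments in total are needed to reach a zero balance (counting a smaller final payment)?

27 months

Promo months 1–12 at r₀ = 0%/12 = 0; months 13+ at r₁ = 19.2%/12 = 0.016.
After month 12 (no interest yet): B = €548.28 − 12·€22.00 = €284.28.
Then at r₁ with €22.00/mo: n₂ = −ln(1 − r₁·B/P)/ln(1+r₁) ≈ 14.59 → 15 more payments.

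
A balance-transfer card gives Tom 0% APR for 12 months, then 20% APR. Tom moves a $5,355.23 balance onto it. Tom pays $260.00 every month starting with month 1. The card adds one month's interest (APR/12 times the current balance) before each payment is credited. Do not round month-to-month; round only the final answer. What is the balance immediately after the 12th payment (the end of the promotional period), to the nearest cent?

$2,235.23

Promo months 1–12 at r₀ = 0%/12 = 0; months 13+ at r₁ = 20%/12 = 0.0166667.
After month 12 (no interest yet): B = $5,355.23 − 12·$260.00 = $2,235.23.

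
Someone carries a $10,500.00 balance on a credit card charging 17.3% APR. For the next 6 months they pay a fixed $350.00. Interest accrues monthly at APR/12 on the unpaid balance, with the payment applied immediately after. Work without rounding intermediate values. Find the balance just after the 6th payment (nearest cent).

$9,264.46

Monthly rate r = 17.3%/12 = 1.44167% = 0.0144167.
Each month: B ← B·(1+r) − $350.00.
Month 1: interest $151.38; balance after payment $10,301.38.
Month 2: interest $148.51; balance after payment $10,099.89.
Month 3: interest $145.61; balance after payment $9,895.49.
Month 4: interest $142.66; balance after payment $9,688.15.
Month 5: interest $139.67; balance after payment $9,477.82.
Month 6: interest $136.64; balance after payment $9,264.46.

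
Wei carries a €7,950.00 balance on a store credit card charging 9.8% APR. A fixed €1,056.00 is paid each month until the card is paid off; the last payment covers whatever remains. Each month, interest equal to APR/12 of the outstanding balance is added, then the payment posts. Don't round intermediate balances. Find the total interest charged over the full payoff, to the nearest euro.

€289

Monthly rate r = 9.8%/12 = 0.816667% = 0.00816667.
Payoff takes n = ⌈−ln(1 − rB₀/P)/ln(1+r)⌉ = ⌈7.801⌉ = 8 payments; the last is €847.03.
Total paid = 7·€1,056.00 + €847.03 = €8,239.03.
Total interest = total paid − principal = €8,239.03 − €7,950.00 = €289.03.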